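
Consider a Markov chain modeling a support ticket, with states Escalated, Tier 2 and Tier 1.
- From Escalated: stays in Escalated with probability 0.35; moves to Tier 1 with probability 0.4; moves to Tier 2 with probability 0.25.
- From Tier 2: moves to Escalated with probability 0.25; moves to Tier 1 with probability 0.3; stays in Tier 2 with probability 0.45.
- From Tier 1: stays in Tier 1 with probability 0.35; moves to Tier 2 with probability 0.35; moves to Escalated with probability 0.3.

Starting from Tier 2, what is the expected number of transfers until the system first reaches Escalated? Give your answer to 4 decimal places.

3.7624

Let t(s) be the expected number of transfers to first reach Escalated from state s, with t(Escalated) = 0. Conditioning on the first transfer:
t(Tier 2) = 1 + 0.45·t(Tier 2) + 0.3·t(Tier 1)
t(Tier 1) = 1 + 0.35·t(Tier 2) + 0.35·t(Tier 1)
Solving: t(Tier 2) = 3.7624, t(Tier 1) = 3.5644.
Expected transfers from Tier 2 to Escalated: 3.7624.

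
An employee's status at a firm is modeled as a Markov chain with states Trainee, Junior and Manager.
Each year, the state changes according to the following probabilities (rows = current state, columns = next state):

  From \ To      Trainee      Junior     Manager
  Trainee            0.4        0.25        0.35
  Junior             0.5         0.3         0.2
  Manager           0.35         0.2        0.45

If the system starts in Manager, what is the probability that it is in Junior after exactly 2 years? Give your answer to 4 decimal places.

0.2375

Sum over the intermediate state after 1 year:
P = P(Manager→Trainee)·P(Trainee→Junior) + P(Manager→Junior)·P(Junior→Junior) + P(Manager→Manager)·P(Manager→Junior)
  = 0.35×0.25 + 0.2×0.3 + 0.45×0.2
  = 0.0875 + 0.0600 + 0.0900 = 0.2375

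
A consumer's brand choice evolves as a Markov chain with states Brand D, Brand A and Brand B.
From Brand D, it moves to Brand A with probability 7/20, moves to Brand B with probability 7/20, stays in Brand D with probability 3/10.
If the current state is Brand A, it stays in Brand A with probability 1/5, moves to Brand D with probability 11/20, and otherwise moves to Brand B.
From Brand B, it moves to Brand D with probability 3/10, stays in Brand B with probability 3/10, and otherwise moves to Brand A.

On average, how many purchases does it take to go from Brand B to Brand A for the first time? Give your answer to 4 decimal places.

2.5974

Let t(s) be the expected number of purchases to first reach Brand A from state s, with t(Brand A) = 0. Conditioning on the first purchase:
t(Brand D) = 1 + 0.3·t(Brand D) + 0.35·t(Brand B)
t(Brand B) = 1 + 0.3·t(Brand D) + 0.3·t(Brand B)
Solving: t(Brand D) = 2.7273, t(Brand B) = 2.5974.
Expected purchases from Brand B to Brand A: 2.5974.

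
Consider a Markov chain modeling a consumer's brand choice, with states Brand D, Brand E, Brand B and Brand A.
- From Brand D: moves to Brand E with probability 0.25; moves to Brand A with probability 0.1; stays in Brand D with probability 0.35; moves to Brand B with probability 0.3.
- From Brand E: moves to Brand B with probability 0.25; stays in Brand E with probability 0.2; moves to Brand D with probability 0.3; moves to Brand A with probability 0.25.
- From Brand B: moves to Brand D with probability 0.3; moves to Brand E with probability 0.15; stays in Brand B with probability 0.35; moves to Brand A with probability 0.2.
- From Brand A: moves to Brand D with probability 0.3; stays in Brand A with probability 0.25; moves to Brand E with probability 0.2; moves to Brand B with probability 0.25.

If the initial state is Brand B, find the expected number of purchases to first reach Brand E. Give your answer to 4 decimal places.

5.2509

Let t(s) be the expected number of purchases to first reach Brand E from state s, with t(Brand E) = 0. Conditioning on the first purchase:
t(Brand D) = 1 + 0.35·t(Brand D) + 0.3·t(Brand B) + 0.1·t(Brand A)
t(Brand B) = 1 + 0.3·t(Brand D) + 0.35·t(Brand B) + 0.2·t(Brand A)
t(Brand A) = 1 + 0.3·t(Brand D) + 0.25·t(Brand B) + 0.25·t(Brand A)
Solving: t(Brand D) = 4.7273, t(Brand B) = 5.2509, t(Brand A) = 4.9745.
Expected purchases from Brand B to Brand E: 5.2509.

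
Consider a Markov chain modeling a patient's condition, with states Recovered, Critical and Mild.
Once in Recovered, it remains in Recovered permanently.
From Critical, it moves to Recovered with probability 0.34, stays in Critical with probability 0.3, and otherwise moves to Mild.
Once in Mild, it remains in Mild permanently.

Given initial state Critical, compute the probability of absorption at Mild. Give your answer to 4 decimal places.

0.5143

Let h(s) be the probability of absorption at Mild starting from transient state s. Then h(Mild) = 1 and h(Recovered) = 0. By first-step analysis:
h(Critical) = 0.34·0 + 0.3·h(Critical) + 0.36·1
Solving: h(Critical) = 0.5143.
Starting from Critical, the probability is 0.5143.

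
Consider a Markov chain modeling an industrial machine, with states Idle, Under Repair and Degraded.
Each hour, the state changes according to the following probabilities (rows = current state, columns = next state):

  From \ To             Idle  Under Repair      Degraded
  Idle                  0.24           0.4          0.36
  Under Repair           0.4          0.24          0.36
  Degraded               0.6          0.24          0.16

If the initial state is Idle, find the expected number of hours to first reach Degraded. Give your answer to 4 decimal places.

Let t(s) be the expected number of hours to first reach Degraded from state s, with t(Degraded) = 0. Conditioning on the first hour:
t(Idle) = 1 + 0.24·t(Idle) + 0.4·t(Under Repair)
t(Under Repair) = 1 + 0.4·t(Idle) + 0.24·t(Under Repair)
Solving: t(Idle) = 2.7778, t(Under Repair) = 2.7778.
Expected hours from Idle to Degraded: 2.7778.

2.7778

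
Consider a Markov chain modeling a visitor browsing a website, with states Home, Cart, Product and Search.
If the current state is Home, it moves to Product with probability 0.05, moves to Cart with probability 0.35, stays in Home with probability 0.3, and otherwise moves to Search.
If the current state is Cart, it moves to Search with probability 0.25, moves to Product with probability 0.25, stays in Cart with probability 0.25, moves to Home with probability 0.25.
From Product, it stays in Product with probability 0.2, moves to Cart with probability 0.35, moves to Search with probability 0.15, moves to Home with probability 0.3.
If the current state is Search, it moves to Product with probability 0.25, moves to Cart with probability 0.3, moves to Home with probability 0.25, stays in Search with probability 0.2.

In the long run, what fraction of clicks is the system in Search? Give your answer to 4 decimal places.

0.2334

Let the stationary distribution be π with π = πP and π_1 + π_2 + π_3 + π_4 = 1.
π_1 = 0.3·π_1 + 0.25·π_2 + 0.3·π_3 + 0.25·π_4
π_2 = 0.35·π_1 + 0.25·π_2 + 0.35·π_3 + 0.3·π_4
π_3 = 0.05·π_1 + 0.25·π_2 + 0.2·π_3 + 0.25·π_4
Solving with the normalization constraint gives π = (0.2730, 0.3076, 0.1861, 0.2334).
So the stationary probability of Search is 0.2334.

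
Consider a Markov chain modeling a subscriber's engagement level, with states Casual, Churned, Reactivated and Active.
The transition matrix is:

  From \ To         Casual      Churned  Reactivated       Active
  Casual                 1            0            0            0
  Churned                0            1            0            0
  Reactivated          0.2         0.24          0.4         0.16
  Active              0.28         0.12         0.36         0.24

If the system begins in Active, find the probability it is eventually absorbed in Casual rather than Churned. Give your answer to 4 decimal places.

Let h(s) be the probability of absorption at Casual starting from transient state s. Then h(Casual) = 1 and h(Churned) = 0. By first-step analysis:
h(Reactivated) = 0.2·1 + 0.24·0 + 0.4·h(Reactivated) + 0.16·h(Active)
h(Active) = 0.28·1 + 0.12·0 + 0.36·h(Reactivated) + 0.24·h(Active)
Solving: h(Reactivated) = 0.4940, h(Active) = 0.6024.
Starting from Active, the probability is 0.6024.

0.6024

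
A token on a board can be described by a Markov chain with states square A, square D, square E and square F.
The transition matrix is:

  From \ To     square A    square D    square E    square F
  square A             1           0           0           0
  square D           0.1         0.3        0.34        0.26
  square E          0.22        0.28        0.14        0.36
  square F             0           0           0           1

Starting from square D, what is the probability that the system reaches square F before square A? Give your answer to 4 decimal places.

Let h(s) be the probability of absorption at square F starting from transient state s. Then h(square F) = 1 and h(square A) = 0. By first-step analysis:
h(square D) = 0.1·0 + 0.3·h(square D) + 0.34·h(square E) + 0.26·1
h(square E) = 0.22·0 + 0.28·h(square D) + 0.14·h(square E) + 0.36·1
Solving: h(square D) = 0.6827, h(square E) = 0.6409.
Starting from square D, the probability is 0.6827.

0.6827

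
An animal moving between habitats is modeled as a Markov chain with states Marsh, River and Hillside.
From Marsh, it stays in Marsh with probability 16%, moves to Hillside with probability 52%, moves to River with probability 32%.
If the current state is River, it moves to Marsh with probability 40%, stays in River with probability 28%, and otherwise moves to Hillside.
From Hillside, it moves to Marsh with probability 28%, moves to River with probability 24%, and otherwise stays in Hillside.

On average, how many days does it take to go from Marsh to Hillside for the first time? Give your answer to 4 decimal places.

2.1812

Let t(s) be the expected number of days to first reach Hillside from state s, with t(Hillside) = 0. Conditioning on the first day:
t(Marsh) = 1 + 0.16·t(Marsh) + 0.32·t(River)
t(River) = 1 + 0.4·t(Marsh) + 0.28·t(River)
Solving: t(Marsh) = 2.1812, t(River) = 2.6007.
Expected days from Marsh to Hillside: 2.1812.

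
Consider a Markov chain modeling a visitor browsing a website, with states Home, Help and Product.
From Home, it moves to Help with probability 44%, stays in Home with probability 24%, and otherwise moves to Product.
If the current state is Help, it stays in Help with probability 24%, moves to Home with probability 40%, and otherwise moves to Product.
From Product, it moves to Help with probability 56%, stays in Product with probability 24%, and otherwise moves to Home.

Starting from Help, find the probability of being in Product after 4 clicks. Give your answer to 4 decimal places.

0.3105

Propagate the distribution vector 4 clicks from Help.
After 0 clicks: (0.0000, 1.0000, 0.0000)
After 1 click: (0.4000, 0.2400, 0.3600)
After 2 clicks: (0.2640, 0.4352, 0.3008)
After 3 clicks: (0.2976, 0.3891, 0.3133)
After 4 clicks: (0.2897, 0.3998, 0.3105)
P(in Product after 4 clicks) = 0.3105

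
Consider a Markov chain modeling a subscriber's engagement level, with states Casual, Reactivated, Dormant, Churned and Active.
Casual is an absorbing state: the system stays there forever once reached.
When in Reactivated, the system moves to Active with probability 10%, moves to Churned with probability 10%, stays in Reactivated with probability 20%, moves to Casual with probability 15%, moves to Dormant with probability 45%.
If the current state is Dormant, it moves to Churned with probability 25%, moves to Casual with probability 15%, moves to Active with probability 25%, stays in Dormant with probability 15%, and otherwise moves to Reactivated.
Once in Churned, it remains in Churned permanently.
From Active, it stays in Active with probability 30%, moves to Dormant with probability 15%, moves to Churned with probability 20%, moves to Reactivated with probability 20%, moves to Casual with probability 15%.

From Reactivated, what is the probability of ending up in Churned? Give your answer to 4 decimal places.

Let h(s) be the probability of absorption at Churned starting from transient state s. Then h(Churned) = 1 and h(Casual) = 0. By first-step analysis:
h(Reactivated) = 0.15·0 + 0.2·h(Reactivated) + 0.45·h(Dormant) + 0.1·1 + 0.1·h(Active)
h(Dormant) = 0.15·0 + 0.2·h(Reactivated) + 0.15·h(Dormant) + 0.25·1 + 0.25·h(Active)
h(Active) = 0.15·0 + 0.2·h(Reactivated) + 0.15·h(Dormant) + 0.2·1 + 0.3·h(Active)
Solving: h(Reactivated) = 0.5220, h(Dormant) = 0.5815, h(Active) = 0.5595.
Starting from Reactivated, the probability is 0.5220.

0.5220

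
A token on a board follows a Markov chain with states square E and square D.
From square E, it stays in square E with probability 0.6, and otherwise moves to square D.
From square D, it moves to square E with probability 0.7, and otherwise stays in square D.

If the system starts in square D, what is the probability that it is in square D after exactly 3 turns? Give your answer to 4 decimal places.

Propagate the distribution vector 3 turns from square D.
After 0 turns: (0.0000, 1.0000)
After 1 turn: (0.7000, 0.3000)
After 2 turns: (0.6300, 0.3700)
After 3 turns: (0.6370, 0.3630)
P(in square D after 3 turns) = 0.3630

0.3630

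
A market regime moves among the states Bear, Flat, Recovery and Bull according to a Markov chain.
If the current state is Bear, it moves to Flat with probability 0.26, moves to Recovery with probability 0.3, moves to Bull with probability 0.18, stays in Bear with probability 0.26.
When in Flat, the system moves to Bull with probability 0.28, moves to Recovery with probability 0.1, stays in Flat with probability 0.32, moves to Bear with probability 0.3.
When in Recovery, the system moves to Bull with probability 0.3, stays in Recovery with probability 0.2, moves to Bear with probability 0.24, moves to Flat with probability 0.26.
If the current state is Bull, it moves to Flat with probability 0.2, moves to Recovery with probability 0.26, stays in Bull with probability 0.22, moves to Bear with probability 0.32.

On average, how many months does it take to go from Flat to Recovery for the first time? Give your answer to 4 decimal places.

5.0905

Let t(s) be the expected number of months to first reach Recovery from state s, with t(Recovery) = 0. Conditioning on the first month:
t(Bear) = 1 + 0.26·t(Bear) + 0.26·t(Flat) + 0.18·t(Bull)
t(Flat) = 1 + 0.3·t(Bear) + 0.32·t(Flat) + 0.28·t(Bull)
t(Bull) = 1 + 0.32·t(Bear) + 0.2·t(Flat) + 0.22·t(Bull)
Solving: t(Bear) = 4.1871, t(Flat) = 5.0905, t(Bull) = 4.3051.
Expected months from Flat to Recovery: 5.0905.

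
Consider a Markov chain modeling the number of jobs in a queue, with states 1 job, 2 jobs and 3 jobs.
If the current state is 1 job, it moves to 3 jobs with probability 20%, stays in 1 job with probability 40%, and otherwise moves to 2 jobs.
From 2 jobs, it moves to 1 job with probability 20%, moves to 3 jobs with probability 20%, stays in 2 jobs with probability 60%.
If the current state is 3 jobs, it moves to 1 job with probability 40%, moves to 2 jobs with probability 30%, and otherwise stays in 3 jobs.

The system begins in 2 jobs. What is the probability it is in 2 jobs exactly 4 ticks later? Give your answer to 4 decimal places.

Propagate the distribution vector 4 ticks from 2 jobs.
After 0 ticks: (0.0000, 1.0000, 0.0000)
After 1 tick: (0.2000, 0.6000, 0.2000)
After 2 ticks: (0.2800, 0.5000, 0.2200)
After 3 ticks: (0.3000, 0.4780, 0.2220)
After 4 ticks: (0.3044, 0.4734, 0.2222)
P(in 2 jobs after 4 ticks) = 0.4734

0.4734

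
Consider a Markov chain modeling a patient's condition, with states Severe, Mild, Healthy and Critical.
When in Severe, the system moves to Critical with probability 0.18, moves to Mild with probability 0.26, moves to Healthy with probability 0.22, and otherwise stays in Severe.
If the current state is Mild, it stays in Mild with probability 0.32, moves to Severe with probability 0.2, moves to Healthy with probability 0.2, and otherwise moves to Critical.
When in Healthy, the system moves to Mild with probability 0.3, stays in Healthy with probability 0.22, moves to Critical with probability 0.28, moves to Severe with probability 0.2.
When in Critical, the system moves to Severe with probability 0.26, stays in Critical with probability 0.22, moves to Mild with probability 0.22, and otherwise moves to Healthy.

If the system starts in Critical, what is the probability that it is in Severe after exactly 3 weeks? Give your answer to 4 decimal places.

Propagate the distribution vector 3 weeks from Critical.
After 0 weeks: (0.0000, 0.0000, 0.0000, 1.0000)
After 1 week: (0.2600, 0.2200, 0.3000, 0.2200)
After 2 weeks: (0.2496, 0.2764, 0.2332, 0.2408)
After 3 weeks: (0.2494, 0.2763, 0.2337, 0.2406)
P(in Severe after 3 weeks) = 0.2494

0.2494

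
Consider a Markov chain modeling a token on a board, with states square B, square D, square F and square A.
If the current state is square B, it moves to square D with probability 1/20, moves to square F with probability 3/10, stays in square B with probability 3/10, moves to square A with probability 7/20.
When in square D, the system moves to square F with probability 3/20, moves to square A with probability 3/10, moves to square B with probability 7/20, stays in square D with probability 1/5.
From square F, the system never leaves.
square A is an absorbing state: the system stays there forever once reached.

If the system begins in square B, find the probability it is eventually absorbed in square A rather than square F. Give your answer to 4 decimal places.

Let h(s) be the probability of absorption at square A starting from transient state s. Then h(square A) = 1 and h(square F) = 0. By first-step analysis:
h(square B) = 0.3·h(square B) + 0.05·h(square D) + 0.3·0 + 0.35·1
h(square D) = 0.35·h(square B) + 0.2·h(square D) + 0.15·0 + 0.3·1
Solving: h(square B) = 0.5438, h(square D) = 0.6129.
Starting from square B, the probability is 0.5438.

0.5438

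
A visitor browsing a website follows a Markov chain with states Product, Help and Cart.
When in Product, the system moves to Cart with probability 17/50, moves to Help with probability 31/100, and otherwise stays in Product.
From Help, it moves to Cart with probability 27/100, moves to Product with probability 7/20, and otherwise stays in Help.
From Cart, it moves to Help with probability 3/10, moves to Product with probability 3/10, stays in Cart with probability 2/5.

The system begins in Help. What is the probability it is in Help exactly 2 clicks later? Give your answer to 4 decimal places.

0.3339

Sum over the intermediate state after 1 click:
P = P(Help→Product)·P(Product→Help) + P(Help→Help)·P(Help→Help) + P(Help→Cart)·P(Cart→Help)
  = 0.35×0.31 + 0.38×0.38 + 0.27×0.3
  = 0.1085 + 0.1444 + 0.0810 = 0.3339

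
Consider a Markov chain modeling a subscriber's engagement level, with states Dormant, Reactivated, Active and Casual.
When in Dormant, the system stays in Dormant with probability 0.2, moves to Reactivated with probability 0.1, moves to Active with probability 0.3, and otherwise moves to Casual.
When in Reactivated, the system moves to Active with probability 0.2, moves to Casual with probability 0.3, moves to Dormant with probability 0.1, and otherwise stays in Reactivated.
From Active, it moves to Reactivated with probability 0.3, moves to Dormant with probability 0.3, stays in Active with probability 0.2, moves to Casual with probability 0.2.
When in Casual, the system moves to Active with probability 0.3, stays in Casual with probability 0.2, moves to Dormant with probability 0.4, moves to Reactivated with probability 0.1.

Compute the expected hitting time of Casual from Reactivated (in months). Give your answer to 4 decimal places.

Let t(s) be the expected number of months to first reach Casual from state s, with t(Casual) = 0. Conditioning on the first month:
t(Dormant) = 1 + 0.2·t(Dormant) + 0.1·t(Reactivated) + 0.3·t(Active)
t(Reactivated) = 1 + 0.1·t(Dormant) + 0.4·t(Reactivated) + 0.2·t(Active)
t(Active) = 1 + 0.3·t(Dormant) + 0.3·t(Reactivated) + 0.2·t(Active)
Solving: t(Dormant) = 3.0502, t(Reactivated) = 3.3977, t(Active) = 3.6680.
Expected months from Reactivated to Casual: 3.3977.

3.3977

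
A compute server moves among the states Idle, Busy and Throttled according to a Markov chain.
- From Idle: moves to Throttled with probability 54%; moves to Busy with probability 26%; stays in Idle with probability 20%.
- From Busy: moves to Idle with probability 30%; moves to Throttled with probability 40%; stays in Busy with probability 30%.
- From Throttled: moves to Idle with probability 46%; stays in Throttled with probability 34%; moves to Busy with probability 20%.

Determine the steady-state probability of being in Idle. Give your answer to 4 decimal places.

0.3340

Let the stationary distribution be π with π = πP and π_1 + π_2 + π_3 = 1.
π_1 = 0.2·π_1 + 0.3·π_2 + 0.46·π_3
π_2 = 0.26·π_1 + 0.3·π_2 + 0.2·π_3
Solving with the normalization constraint gives π = (0.3340, 0.2445, 0.4215).
So the stationary probability of Idle is 0.3340.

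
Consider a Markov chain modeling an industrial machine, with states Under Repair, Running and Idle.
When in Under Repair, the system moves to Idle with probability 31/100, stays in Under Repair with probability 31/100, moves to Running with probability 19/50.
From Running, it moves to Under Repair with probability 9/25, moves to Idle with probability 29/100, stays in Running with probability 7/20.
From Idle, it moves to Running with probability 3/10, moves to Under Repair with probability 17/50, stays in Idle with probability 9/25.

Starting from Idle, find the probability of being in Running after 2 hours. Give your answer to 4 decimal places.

Sum over the intermediate state after 1 hour:
P = P(Idle→Under Repair)·P(Under Repair→Running) + P(Idle→Running)·P(Running→Running) + P(Idle→Idle)·P(Idle→Running)
  = 0.34×0.38 + 0.3×0.35 + 0.36×0.3
  = 0.1292 + 0.1050 + 0.1080 = 0.3422

0.3422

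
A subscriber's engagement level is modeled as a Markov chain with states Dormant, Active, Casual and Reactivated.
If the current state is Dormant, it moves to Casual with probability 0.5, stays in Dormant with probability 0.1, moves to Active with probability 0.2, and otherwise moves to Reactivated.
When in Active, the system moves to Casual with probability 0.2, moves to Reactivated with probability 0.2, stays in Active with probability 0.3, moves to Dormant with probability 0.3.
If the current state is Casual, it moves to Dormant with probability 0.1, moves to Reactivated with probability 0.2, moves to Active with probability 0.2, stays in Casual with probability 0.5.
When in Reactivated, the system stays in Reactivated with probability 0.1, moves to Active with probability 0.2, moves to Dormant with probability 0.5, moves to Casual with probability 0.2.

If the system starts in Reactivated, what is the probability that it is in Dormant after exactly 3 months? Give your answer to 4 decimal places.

Propagate the distribution vector 3 months from Reactivated.
After 0 months: (0.0000, 0.0000, 0.0000, 1.0000)
After 1 month: (0.5000, 0.2000, 0.2000, 0.1000)
After 2 months: (0.1800, 0.2200, 0.4100, 0.1900)
After 3 months: (0.2200, 0.2220, 0.3770, 0.1810)
P(in Dormant after 3 months) = 0.2200

0.2200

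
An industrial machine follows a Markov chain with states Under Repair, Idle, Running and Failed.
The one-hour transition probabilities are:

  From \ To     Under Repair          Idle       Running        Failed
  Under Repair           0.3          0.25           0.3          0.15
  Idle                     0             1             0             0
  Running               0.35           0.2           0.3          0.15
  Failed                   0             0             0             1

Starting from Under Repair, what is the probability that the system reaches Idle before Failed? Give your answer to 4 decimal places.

0.6104

Let h(s) be the probability of absorption at Idle starting from transient state s. Then h(Idle) = 1 and h(Failed) = 0. By first-step analysis:
h(Under Repair) = 0.3·h(Under Repair) + 0.25·1 + 0.3·h(Running) + 0.15·0
h(Running) = 0.35·h(Under Repair) + 0.2·1 + 0.3·h(Running) + 0.15·0
Solving: h(Under Repair) = 0.6104, h(Running) = 0.5909.
Starting from Under Repair, the probability is 0.6104.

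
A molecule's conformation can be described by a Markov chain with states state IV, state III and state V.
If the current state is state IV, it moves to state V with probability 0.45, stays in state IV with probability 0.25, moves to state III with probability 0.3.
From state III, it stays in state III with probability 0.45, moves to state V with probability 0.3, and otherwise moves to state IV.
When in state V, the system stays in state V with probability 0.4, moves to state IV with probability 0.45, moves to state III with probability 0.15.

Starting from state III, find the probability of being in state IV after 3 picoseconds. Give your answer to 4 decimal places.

0.3235

Propagate the distribution vector 3 picoseconds from state III.
After 0 picoseconds: (0.0000, 1.0000, 0.0000)
After 1 picosecond: (0.2500, 0.4500, 0.3000)
After 2 picoseconds: (0.3100, 0.3225, 0.3675)
After 3 picoseconds: (0.3235, 0.2933, 0.3833)
P(in state IV after 3 picoseconds) = 0.3235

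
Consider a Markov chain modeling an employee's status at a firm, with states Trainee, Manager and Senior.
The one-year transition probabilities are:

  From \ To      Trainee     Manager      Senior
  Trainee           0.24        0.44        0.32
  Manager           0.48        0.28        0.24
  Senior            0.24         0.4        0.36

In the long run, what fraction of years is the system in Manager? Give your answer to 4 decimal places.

Let the stationary distribution be π with π = πP and π_1 + π_2 + π_3 = 1.
π_1 = 0.24·π_1 + 0.48·π_2 + 0.24·π_3
π_2 = 0.44·π_1 + 0.28·π_2 + 0.4·π_3
Solving with the normalization constraint gives π = (0.3285, 0.3689, 0.3026).
So the stationary probability of Manager is 0.3689.

0.3689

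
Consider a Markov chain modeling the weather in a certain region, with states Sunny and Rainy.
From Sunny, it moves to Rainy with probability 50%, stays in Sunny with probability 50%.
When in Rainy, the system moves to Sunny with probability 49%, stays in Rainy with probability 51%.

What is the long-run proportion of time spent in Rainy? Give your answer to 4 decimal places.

0.5051

Let the stationary distribution be π with π = πP and π_1 + π_2 = 1.
π_1 = 0.5·π_1 + 0.49·π_2
Solving with the normalization constraint gives π = (0.4949, 0.5051).
So the stationary probability of Rainy is 0.5051.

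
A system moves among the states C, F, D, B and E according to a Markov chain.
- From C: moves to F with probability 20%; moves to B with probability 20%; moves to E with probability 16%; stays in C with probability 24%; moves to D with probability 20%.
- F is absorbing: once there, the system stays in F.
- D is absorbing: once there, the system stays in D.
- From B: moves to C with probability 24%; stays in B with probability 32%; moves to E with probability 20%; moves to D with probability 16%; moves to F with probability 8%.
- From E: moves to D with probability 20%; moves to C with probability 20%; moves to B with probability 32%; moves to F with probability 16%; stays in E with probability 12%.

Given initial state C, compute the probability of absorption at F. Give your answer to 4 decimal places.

0.4625

Let h(s) be the probability of absorption at F starting from transient state s. Then h(F) = 1 and h(D) = 0. By first-step analysis:
h(C) = 0.24·h(C) + 0.2·1 + 0.2·0 + 0.2·h(B) + 0.16·h(E)
h(B) = 0.24·h(C) + 0.08·1 + 0.16·0 + 0.32·h(B) + 0.2·h(E)
h(E) = 0.2·h(C) + 0.16·1 + 0.2·0 + 0.32·h(B) + 0.12·h(E)
Solving: h(C) = 0.4625, h(B) = 0.4090, h(E) = 0.4357.
Starting from C, the probability is 0.4625.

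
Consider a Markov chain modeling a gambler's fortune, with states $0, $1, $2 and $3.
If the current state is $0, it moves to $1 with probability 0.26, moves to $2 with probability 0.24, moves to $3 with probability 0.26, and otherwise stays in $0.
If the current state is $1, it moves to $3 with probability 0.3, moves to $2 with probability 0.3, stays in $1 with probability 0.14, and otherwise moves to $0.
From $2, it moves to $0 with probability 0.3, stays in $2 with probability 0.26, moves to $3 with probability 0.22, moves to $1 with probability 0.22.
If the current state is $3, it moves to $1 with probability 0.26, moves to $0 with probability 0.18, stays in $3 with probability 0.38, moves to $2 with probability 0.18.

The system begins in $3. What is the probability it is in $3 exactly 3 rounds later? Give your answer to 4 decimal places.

Propagate the distribution vector 3 rounds from $3.
After 0 rounds: (0.0000, 0.0000, 0.0000, 1.0000)
After 1 round: (0.1800, 0.2600, 0.1800, 0.3800)
After 2 rounds: (0.2332, 0.2216, 0.2364, 0.3088)
After 3 rounds: (0.2401, 0.2240, 0.2395, 0.2965)
P(in $3 after 3 rounds) = 0.2965

0.2965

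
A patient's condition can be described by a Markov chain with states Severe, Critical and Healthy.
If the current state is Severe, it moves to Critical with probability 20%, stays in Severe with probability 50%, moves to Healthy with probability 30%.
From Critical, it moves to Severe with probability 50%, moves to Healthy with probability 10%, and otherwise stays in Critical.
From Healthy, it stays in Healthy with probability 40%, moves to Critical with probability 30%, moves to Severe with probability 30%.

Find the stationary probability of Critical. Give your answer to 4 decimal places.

Let the stationary distribution be π with π = πP and π_1 + π_2 + π_3 = 1.
π_1 = 0.5·π_1 + 0.5·π_2 + 0.3·π_3
π_2 = 0.2·π_1 + 0.4·π_2 + 0.3·π_3
Solving with the normalization constraint gives π = (0.4459, 0.2838, 0.2703).
So the stationary probability of Critical is 0.2838.

0.2838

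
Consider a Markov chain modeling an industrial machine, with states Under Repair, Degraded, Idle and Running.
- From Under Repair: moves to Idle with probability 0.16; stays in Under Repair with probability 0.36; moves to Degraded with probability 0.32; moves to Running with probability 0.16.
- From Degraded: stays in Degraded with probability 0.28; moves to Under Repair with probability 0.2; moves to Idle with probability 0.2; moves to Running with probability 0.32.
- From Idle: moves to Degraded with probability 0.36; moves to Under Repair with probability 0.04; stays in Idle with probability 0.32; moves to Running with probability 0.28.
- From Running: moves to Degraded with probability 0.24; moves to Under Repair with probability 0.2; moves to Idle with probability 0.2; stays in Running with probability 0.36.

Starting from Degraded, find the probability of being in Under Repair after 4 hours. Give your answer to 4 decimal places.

Propagate the distribution vector 4 hours from Degraded.
After 0 hours: (0.0000, 1.0000, 0.0000, 0.0000)
After 1 hour: (0.2000, 0.2800, 0.2000, 0.3200)
After 2 hours: (0.2000, 0.2912, 0.2160, 0.2928)
After 3 hours: (0.1974, 0.2936, 0.2179, 0.2911)
After 4 hours: (0.1967, 0.2937, 0.2183, 0.2913)
P(in Under Repair after 4 hours) = 0.1967

0.1967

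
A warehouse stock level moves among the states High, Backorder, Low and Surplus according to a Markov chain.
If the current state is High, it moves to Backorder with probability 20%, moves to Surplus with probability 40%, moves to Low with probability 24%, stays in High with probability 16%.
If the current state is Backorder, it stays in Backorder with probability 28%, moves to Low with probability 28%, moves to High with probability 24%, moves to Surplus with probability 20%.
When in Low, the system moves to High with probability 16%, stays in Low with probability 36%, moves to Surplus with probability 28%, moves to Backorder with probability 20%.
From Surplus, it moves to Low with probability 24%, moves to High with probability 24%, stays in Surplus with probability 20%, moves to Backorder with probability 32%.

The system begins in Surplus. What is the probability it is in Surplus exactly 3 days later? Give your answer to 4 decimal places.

Propagate the distribution vector 3 days from Surplus.
After 0 days: (0.0000, 0.0000, 0.0000, 1.0000)
After 1 day: (0.2400, 0.3200, 0.2400, 0.2000)
After 2 days: (0.2016, 0.2496, 0.2816, 0.2672)
After 3 days: (0.2013, 0.2520, 0.2838, 0.2628)
P(in Surplus after 3 days) = 0.2628

0.2628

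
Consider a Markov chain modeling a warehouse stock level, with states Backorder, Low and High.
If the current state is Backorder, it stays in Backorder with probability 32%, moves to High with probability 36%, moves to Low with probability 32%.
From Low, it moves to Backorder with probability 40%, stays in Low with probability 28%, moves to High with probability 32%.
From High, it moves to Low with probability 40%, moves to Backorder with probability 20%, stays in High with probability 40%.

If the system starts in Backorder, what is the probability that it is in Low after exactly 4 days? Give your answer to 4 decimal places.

0.3355

Propagate the distribution vector 4 days from Backorder.
After 0 days: (1.0000, 0.0000, 0.0000)
After 1 day: (0.3200, 0.3200, 0.3600)
After 2 days: (0.3024, 0.3360, 0.3616)
After 3 days: (0.3035, 0.3355, 0.3610)
After 4 days: (0.3035, 0.3355, 0.3610)
P(in Low after 4 days) = 0.3355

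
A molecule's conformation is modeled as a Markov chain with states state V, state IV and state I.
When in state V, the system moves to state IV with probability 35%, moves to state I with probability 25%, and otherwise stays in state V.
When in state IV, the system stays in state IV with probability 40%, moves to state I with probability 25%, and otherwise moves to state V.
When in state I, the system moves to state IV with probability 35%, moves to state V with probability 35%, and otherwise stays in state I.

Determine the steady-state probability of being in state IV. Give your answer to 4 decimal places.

Let the stationary distribution be π with π = πP and π_1 + π_2 + π_3 = 1.
π_1 = 0.4·π_1 + 0.35·π_2 + 0.35·π_3
π_2 = 0.35·π_1 + 0.4·π_2 + 0.35·π_3
Solving with the normalization constraint gives π = (0.3684, 0.3684, 0.2632).
So the stationary probability of state IV is 0.3684.

0.3684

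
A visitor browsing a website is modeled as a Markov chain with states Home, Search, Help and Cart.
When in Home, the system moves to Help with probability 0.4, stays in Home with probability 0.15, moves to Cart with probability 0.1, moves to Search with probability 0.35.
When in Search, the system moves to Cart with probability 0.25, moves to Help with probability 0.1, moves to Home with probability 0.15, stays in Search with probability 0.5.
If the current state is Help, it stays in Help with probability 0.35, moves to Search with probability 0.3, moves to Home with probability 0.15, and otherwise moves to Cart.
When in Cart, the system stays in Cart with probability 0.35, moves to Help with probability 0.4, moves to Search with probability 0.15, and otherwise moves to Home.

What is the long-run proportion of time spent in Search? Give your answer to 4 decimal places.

Let the stationary distribution be π with π = πP and π_1 + π_2 + π_3 + π_4 = 1.
π_1 = 0.15·π_1 + 0.15·π_2 + 0.15·π_3 + 0.1·π_4
π_2 = 0.35·π_1 + 0.5·π_2 + 0.3·π_3 + 0.15·π_4
π_3 = 0.4·π_1 + 0.1·π_2 + 0.35·π_3 + 0.4·π_4
Solving with the normalization constraint gives π = (0.1381, 0.3388, 0.2841, 0.2390).
So the stationary probability of Search is 0.3388.

0.3388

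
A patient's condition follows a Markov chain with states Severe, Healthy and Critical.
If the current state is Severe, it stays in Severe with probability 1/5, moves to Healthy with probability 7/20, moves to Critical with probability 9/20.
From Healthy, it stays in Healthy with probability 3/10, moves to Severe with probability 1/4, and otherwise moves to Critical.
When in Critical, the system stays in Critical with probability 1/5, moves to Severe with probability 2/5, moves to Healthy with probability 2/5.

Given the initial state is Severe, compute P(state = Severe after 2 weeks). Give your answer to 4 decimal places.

0.3075

Sum over the intermediate state after 1 week:
P = P(Severe→Severe)·P(Severe→Severe) + P(Severe→Healthy)·P(Healthy→Severe) + P(Severe→Critical)·P(Critical→Severe)
  = 0.2×0.2 + 0.35×0.25 + 0.45×0.4
  = 0.0400 + 0.0875 + 0.1800 = 0.3075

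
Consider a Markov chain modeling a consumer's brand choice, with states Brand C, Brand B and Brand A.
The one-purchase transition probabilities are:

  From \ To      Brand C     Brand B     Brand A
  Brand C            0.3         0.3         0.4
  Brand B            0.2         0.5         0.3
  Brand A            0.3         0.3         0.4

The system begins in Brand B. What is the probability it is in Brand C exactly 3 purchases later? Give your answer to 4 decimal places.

0.2600

Propagate the distribution vector 3 purchases from Brand B.
After 0 purchases: (0.0000, 1.0000, 0.0000)
After 1 purchase: (0.2000, 0.5000, 0.3000)
After 2 purchases: (0.2500, 0.4000, 0.3500)
After 3 purchases: (0.2600, 0.3800, 0.3600)
P(in Brand C after 3 purchases) = 0.2600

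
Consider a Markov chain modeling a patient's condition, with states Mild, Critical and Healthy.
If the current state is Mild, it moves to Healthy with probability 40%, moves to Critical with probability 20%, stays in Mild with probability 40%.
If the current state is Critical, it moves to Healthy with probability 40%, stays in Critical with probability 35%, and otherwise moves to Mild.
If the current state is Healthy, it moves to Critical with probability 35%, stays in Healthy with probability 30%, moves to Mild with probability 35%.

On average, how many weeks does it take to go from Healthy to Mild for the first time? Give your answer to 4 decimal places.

3.1746

Let t(s) be the expected number of weeks to first reach Mild from state s, with t(Mild) = 0. Conditioning on the first week:
t(Critical) = 1 + 0.35·t(Critical) + 0.4·t(Healthy)
t(Healthy) = 1 + 0.35·t(Critical) + 0.3·t(Healthy)
Solving: t(Critical) = 3.4921, t(Healthy) = 3.1746.
Expected weeks from Healthy to Mild: 3.1746.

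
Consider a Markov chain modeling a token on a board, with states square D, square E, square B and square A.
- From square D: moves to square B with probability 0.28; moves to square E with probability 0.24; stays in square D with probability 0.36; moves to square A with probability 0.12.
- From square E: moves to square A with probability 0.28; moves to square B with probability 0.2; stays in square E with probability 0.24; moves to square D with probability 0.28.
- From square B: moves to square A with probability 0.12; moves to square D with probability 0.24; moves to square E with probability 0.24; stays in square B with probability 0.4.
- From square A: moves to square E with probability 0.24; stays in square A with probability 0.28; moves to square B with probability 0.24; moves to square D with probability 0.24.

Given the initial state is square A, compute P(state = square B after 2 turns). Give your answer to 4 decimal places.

0.2784

Propagate the distribution vector 2 turns from square A.
After 0 turns: (0.0000, 0.0000, 0.0000, 1.0000)
After 1 turn: (0.2400, 0.2400, 0.2400, 0.2800)
After 2 turns: (0.2784, 0.2400, 0.2784, 0.2032)
P(in square B after 2 turns) = 0.2784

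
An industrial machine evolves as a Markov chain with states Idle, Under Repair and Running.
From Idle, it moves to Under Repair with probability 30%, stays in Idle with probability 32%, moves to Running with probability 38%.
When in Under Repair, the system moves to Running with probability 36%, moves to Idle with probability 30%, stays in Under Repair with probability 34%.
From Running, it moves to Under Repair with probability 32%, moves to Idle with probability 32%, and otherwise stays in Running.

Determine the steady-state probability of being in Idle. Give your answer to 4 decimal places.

Let the stationary distribution be π with π = πP and π_1 + π_2 + π_3 = 1.
π_1 = 0.32·π_1 + 0.3·π_2 + 0.32·π_3
π_2 = 0.3·π_1 + 0.34·π_2 + 0.32·π_3
Solving with the normalization constraint gives π = (0.3136, 0.3201, 0.3663).
So the stationary probability of Idle is 0.3136.

0.3136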